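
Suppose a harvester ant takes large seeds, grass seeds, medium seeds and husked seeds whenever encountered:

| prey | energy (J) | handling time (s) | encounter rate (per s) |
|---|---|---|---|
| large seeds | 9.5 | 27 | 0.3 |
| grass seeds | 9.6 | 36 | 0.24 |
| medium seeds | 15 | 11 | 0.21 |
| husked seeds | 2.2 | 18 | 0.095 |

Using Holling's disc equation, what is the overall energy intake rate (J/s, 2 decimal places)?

Energy encountered per unit search time: 0.3×9.5 + 0.24×9.6 + 0.21×15 + 0.095×2.2 = 8.513 J/s.
Handling time per unit search time: 0.3×27 + 0.24×36 + 0.21×11 + 0.095×18 = 20.76.
Rate = 8.513/(1 + 20.76) = 0.3912 J/s.

0.39 J/s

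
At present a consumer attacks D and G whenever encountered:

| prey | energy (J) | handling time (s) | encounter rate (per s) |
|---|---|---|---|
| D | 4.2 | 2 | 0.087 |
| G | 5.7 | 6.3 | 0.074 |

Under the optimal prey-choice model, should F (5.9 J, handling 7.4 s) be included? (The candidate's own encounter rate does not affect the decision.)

Yes

On D and G alone, R = ΣλE/(1+Σλh) = 0.7872/1.64 = 0.4799 J/s.
Profitability of F: 5.9/7.4 = 0.7973 J/s.
Since 0.7973 > R, including F increases the long-run rate.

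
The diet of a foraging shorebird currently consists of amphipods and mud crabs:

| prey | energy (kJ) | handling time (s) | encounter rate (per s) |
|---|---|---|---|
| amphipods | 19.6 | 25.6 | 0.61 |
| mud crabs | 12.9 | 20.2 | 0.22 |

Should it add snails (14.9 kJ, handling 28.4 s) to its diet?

Current rate: (0.61×19.6 + 0.22×12.9)/(1 + 0.61×25.6 + 0.22×20.2) = 0.7025 kJ/s.
Profitability of snails: 14.9/28.4 = 0.5246 kJ/s.
Since 0.5246 < R, time spent handling snails is better spent searching.

No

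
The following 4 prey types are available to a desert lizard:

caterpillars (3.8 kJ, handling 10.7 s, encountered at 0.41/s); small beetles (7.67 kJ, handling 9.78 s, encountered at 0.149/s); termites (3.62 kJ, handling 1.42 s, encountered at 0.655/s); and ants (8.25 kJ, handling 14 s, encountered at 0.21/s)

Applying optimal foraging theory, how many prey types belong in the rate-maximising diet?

E/h in descending order: termites 2.55, small beetles 0.784, ants 0.589, caterpillars 0.355 kJ/s. The optimal diet is the largest prefix of this list for which every included type satisfies E_i/h_i > R on the types above it.
Rate on top 1: 1.228. small beetles: 0.784 < 1.228 → exclude; stop.
Optimal diet: termites — 1 of 4 types.

1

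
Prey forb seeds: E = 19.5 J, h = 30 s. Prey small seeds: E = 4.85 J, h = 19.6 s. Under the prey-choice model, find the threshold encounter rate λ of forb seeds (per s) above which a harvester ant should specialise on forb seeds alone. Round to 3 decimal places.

At the threshold, the rate on forb seeds alone equals the profitability of small seeds: λ·19.5/(1 + λ·30) = 4.85/19.6 = 0.2474.
Rearranging, λ(19.5 − 0.2474×30) = 0.2474, so λ = 0.2474/12.08 = 0.02049 per s.

0.020 per s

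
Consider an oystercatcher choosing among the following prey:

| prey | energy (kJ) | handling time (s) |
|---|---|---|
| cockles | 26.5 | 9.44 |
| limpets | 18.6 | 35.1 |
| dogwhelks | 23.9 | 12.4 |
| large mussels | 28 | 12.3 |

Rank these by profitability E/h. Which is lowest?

Profitability E/h (kJ/s): cockles = 26.5/9.44 = 2.81, limpets = 18.6/35.1 = 0.53, dogwhelks = 23.9/12.4 = 1.93, large mussels = 28/12.3 = 2.28.
Ranked: cockles > large mussels > dogwhelks > limpets.

limpets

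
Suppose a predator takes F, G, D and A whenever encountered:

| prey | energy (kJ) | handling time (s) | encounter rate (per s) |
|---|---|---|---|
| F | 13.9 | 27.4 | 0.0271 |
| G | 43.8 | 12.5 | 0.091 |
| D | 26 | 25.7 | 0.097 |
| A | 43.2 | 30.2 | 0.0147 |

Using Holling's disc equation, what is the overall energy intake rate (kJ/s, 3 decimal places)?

R = Σλ_iE_i / (1 + Σλ_ih_i)
Numerator: 0.0271×13.9 + 0.091×43.8 + 0.097×26 + 0.0147×43.2 = 7.52
Denominator: 1 + 0.0271×27.4 + 0.091×12.5 + 0.097×25.7 + 0.0147×30.2 = 5.817
R = 7.52/5.817 = 1.293 kJ/s

1.293 kJ/s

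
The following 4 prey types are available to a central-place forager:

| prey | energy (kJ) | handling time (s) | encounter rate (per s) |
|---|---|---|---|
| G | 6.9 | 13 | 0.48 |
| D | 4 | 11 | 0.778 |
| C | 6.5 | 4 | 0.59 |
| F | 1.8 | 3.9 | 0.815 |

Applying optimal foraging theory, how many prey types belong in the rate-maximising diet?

E/h in descending order: C 1.62, G 0.531, F 0.462, D 0.364 kJ/s. The optimal diet is the largest prefix of this list for which every included type satisfies E_i/h_i > R on the types above it.
Rate on top 1: 1.141. G: 0.531 < 1.141 → exclude; stop.
Optimal diet: C — 1 of 4 types.

1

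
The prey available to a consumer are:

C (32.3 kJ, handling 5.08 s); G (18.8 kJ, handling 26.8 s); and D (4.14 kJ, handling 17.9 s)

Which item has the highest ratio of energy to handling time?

Profitability E/h (kJ/s): C = 32.3/5.08 = 6.36, G = 18.8/26.8 = 0.701, D = 4.14/17.9 = 0.231.
Ranked: C > G > D.

C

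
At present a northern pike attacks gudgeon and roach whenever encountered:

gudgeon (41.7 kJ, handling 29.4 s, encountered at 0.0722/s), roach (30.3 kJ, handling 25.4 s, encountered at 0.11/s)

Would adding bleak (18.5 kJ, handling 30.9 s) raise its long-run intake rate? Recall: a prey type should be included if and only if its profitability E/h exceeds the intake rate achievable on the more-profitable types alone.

Intake rate on the current diet: R = (0.0722×41.7 + 0.11×30.3) / (1 + 0.0722×29.4 + 0.11×25.4) = 6.344/5.917 = 1.072 kJ/s.
Profitability of bleak: 18.5/30.9 = 0.5987 kJ/s.
Since 0.5987 < R, time spent handling bleak is better spent searching.

No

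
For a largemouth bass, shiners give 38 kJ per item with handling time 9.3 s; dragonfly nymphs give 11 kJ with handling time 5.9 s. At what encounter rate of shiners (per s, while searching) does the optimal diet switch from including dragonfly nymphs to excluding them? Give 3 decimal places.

The zero-one rule: include dragonfly nymphs iff E₂/h₂ > λE₁/(1+λh₁). Equality gives the switch point.
λE₁h₂ = E₂ + λE₂h₁ ⇒ λ = E₂/(E₁h₂ − E₂h₁) = 11/(224.2 − 102.3) = 0.09024 per s.

0.090 per s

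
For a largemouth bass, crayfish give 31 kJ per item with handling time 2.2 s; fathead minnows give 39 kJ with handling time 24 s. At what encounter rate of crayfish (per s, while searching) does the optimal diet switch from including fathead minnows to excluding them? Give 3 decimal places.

At the threshold, the rate on crayfish alone equals the profitability of fathead minnows: λ·31/(1 + λ·2.2) = 39/24 = 1.625.
Rearranging, λ(31 − 1.625×2.2) = 1.625, so λ = 1.625/27.43 = 0.05925 per s.

0.059 per s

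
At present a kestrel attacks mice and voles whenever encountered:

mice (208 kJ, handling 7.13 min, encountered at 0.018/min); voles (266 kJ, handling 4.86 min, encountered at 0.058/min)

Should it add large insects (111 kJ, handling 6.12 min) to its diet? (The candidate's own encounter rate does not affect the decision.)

Yes

On mice and voles alone, R = ΣλE/(1+Σλh) = 19.17/1.41 = 13.6 kJ/min.
large insects: E/h = 111/6.12 = 18.14 kJ/min.
18.14 > 13.6, so adding large insects raises the average — include it.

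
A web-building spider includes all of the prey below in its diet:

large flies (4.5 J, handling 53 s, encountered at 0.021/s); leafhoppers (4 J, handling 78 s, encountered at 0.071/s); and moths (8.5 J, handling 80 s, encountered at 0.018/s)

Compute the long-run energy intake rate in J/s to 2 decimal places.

0.06 J/s

R = Σλ_iE_i / (1 + Σλ_ih_i)
Numerator: 0.021×4.5 + 0.071×4 + 0.018×8.5 = 0.5315
Denominator: 1 + 0.021×53 + 0.071×78 + 0.018×80 = 9.091
R = 0.5315/9.091 = 0.05846 J/s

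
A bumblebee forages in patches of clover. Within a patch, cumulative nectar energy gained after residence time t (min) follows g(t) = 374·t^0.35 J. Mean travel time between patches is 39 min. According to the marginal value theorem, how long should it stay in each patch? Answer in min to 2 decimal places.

21.00 min

Maximise g(t)/(T+t): set derivative to zero → g'(t)(T+t) = g(t).
g'(t) = 0.35·374·t^-0.65. Setting 0.35·374·t^-0.65 = 374·t^0.35/(39+t) gives 0.35(39+t) = t, so 0.65·t = 0.35×39.
t* = 0.35×39/0.65 = 21 min.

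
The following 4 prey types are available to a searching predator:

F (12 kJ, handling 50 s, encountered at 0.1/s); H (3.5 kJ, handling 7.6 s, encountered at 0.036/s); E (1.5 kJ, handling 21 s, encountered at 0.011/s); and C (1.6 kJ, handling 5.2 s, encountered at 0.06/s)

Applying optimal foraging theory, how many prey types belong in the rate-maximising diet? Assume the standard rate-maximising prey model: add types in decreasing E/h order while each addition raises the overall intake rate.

3

Rank by E/h (kJ/s): H 0.461, C 0.308, F 0.24, E 0.0714. Include each in turn until the next type's E/h falls below the running intake rate.
Rate on top 1: 0.09893. C: 0.308 > 0.09893 → include.
Rate on top 2: 0.14. F: 0.24 > 0.14 → include.
Rate on top 3: 0.2159. E: 0.0714 < 0.2159 → exclude; stop.
Optimal diet: H, C, F — 3 of 4 types.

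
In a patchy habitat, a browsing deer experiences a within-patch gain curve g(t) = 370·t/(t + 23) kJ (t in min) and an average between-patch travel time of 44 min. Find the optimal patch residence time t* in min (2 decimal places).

31.81 min

By the marginal value theorem, leave when the instantaneous gain rate g'(t) equals the habitat-wide average g(t)/(T + t).
g'(t) = 370·23/(t + 23)². Setting 370·23/(t+23)² = 370t/[(t+23)(44+t)] gives 23(44+t) = t(t+23), so t² = 23×44 = 1012.
t* = √1012 = 31.81 min.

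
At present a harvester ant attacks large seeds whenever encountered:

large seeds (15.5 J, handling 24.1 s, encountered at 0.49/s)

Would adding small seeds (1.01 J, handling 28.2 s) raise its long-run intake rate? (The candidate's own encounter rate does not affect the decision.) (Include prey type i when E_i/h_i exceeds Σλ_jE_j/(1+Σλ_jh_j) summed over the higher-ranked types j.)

On large seeds alone, R = ΣλE/(1+Σλh) = 7.595/12.81 = 0.5929 J/s.
small seeds: E/h = 1.01/28.2 = 0.03582 J/s.
Since 0.03582 < R, time spent handling small seeds is better spent searching.

No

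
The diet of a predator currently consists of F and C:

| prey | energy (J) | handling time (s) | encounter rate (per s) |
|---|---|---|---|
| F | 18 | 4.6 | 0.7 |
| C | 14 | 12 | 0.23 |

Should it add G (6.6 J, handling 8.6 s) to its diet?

On F and C alone, R = ΣλE/(1+Σλh) = 15.82/6.98 = 2.266 J/s.
Profitability of G: 6.6/8.6 = 0.7674 J/s.
0.7674 < 2.266, so adding G would lower the average — exclude it.

No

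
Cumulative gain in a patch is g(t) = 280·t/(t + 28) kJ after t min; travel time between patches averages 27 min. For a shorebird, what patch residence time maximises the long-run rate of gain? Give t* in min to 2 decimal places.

27.50 min

Optimal t* satisfies g'(t*) = g(t*)/(T + t*).
g'(t) = 280·28/(t + 28)². Setting 280·28/(t+28)² = 280t/[(t+28)(27+t)] gives 28(27+t) = t(t+28), so t² = 28×27 = 756.
t* = √756 = 27.5 min.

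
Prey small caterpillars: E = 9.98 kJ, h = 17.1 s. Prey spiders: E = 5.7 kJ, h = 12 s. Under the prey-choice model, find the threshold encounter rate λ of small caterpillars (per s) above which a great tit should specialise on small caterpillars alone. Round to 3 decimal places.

At the threshold, the rate on small caterpillars alone equals the profitability of spiders: λ·9.98/(1 + λ·17.1) = 5.7/12 = 0.475.
Rearranging, λ(9.98 − 0.475×17.1) = 0.475, so λ = 0.475/1.857 = 0.2557 per s.

0.256 per s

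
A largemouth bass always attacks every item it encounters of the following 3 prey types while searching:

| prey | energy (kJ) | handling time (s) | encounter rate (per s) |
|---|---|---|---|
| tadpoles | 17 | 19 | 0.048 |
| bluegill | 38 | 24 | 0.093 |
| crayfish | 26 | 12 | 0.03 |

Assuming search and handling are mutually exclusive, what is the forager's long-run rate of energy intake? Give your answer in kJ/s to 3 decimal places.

1.139 kJ/s

Energy encountered per unit search time: 0.048×17 + 0.093×38 + 0.03×26 = 5.13 kJ/s.
Handling time per unit search time: 0.048×19 + 0.093×24 + 0.03×12 = 3.504.
Rate = 5.13/(1 + 3.504) = 1.139 kJ/s.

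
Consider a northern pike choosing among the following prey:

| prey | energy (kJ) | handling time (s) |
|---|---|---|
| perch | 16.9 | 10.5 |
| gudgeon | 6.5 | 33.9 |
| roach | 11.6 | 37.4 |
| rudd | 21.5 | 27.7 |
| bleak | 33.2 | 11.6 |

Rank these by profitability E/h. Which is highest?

In descending order of E/h:
bleak: 33.2/11.6 = 2.86 kJ/s
perch: 16.9/10.5 = 1.61 kJ/s
rudd: 21.5/27.7 = 0.776 kJ/s
roach: 11.6/37.4 = 0.31 kJ/s
gudgeon: 6.5/33.9 = 0.192 kJ/s

bleak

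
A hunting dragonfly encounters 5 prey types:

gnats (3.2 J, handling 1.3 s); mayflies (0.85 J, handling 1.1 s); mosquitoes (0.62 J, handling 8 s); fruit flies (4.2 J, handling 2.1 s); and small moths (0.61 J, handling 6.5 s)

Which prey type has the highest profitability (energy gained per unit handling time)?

gnats

Profitability E/h (J/s): gnats = 3.2/1.3 = 2.46, mayflies = 0.85/1.1 = 0.773, mosquitoes = 0.62/8 = 0.0775, fruit flies = 4.2/2.1 = 2, small moths = 0.61/6.5 = 0.0938.
Ranked: gnats > fruit flies > mayflies > small moths > mosquitoes.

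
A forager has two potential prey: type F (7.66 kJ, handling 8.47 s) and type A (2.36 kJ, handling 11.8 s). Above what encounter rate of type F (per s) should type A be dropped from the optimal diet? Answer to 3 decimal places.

At the threshold, the rate on type F alone equals the profitability of type A: λ·7.66/(1 + λ·8.47) = 2.36/11.8 = 0.2.
Rearranging, λ(7.66 − 0.2×8.47) = 0.2, so λ = 0.2/5.966 = 0.03352 per s.

0.034 per s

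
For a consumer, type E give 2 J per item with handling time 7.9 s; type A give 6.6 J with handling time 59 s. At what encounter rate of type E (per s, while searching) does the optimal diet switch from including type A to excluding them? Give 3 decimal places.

0.100 per s

Drop type A once their profitability E₂/h₂ falls below the rate achievable on type E alone: E₂/h₂ = λE₁/(1 + λh₁).
Solve for λ: λE₁h₂ = E₂(1 + λh₁) → λ(E₁h₂ − E₂h₁) = E₂ → λ = E₂/(E₁h₂ − E₂h₁).
λ = 6.6/(2×59 − 6.6×7.9) = 6.6/65.86 = 0.1002 per s.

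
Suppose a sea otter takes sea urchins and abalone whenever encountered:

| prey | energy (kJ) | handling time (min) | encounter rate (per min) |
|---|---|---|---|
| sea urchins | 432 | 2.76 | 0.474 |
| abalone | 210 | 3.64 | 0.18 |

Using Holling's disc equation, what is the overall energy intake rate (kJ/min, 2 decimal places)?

Energy encountered per unit search time: 0.474×432 + 0.18×210 = 242.6 kJ/min.
Handling time per unit search time: 0.474×2.76 + 0.18×3.64 = 1.963.
Rate = 242.6/(1 + 1.963) = 81.85 kJ/min.

81.85 kJ/min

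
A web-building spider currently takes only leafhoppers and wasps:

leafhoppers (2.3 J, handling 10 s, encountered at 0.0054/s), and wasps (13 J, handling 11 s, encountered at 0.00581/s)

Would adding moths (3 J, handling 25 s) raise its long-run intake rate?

Yes

Intake rate on the current diet: R = (0.0054×2.3 + 0.00581×13) / (1 + 0.0054×10 + 0.00581×11) = 0.08795/1.118 = 0.07867 J/s.
Profitability of moths: 3/25 = 0.12 J/s.
0.12 > 0.07867, so adding moths raises the average — include it.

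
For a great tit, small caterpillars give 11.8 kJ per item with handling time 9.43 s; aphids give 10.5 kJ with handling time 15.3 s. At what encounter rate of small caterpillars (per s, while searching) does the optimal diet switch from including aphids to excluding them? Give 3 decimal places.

0.129 per s

At the threshold, the rate on small caterpillars alone equals the profitability of aphids: λ·11.8/(1 + λ·9.43) = 10.5/15.3 = 0.6863.
Rearranging, λ(11.8 − 0.6863×9.43) = 0.6863, so λ = 0.6863/5.328 = 0.1288 per s.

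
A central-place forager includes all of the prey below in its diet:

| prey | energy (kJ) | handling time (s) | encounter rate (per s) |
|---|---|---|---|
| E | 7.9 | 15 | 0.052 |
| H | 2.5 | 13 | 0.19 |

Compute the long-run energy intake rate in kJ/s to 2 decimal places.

0.21 kJ/s

R = (0.052×7.9 + 0.19×2.5) / (1 + 0.052×15 + 0.19×13) = 0.8858/4.25 = 0.2084 kJ/s.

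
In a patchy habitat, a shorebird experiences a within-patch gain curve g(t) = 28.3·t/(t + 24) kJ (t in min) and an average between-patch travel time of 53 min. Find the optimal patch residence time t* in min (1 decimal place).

Maximise g(t)/(T+t): set derivative to zero → g'(t)(T+t) = g(t).
g'(t) = 28.3·24/(t + 24)². Setting 28.3·24/(t+24)² = 28.3t/[(t+24)(53+t)] gives 24(53+t) = t(t+24), so t² = 24×53 = 1272.
t* = √1272 = 35.67 min.

35.7 min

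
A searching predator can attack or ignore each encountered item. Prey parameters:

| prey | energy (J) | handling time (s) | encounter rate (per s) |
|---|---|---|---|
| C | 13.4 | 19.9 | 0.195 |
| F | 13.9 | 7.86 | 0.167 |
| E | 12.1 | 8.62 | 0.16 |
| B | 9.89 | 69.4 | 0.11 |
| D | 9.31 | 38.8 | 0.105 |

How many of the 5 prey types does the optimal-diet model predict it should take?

2

Profitabilities (E/h, J/s): F 1.77, E 1.4, C 0.673, D 0.24, B 0.143. Add prey in this order while the next type's profitability exceeds the intake rate on those already taken.
Rate on top 1: 1.004. E: 1.4 > 1.004 → include.
Rate on top 2: 1.153. C: 0.673 < 1.153 → exclude; stop.
Optimal diet: F, E — 2 of 5 types.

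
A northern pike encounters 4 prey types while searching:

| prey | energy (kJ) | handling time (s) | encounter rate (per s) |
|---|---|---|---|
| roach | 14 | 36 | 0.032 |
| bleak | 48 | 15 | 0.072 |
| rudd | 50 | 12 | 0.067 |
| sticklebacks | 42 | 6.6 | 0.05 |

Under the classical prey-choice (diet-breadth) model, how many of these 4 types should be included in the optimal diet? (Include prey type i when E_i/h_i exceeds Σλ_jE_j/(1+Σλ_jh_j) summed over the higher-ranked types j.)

Profitabilities (E/h, kJ/s): sticklebacks 6.36, rudd 4.17, bleak 3.2, roach 0.389. Add prey in this order while the next type's profitability exceeds the intake rate on those already taken.
Rate on top 1: 1.579. rudd: 4.17 > 1.579 → include.
Rate on top 2: 2.554. bleak: 3.2 > 2.554 → include.
Rate on top 3: 2.771. roach: 0.389 < 2.771 → exclude; stop.
Optimal diet: sticklebacks, rudd, bleak — 3 of 4 types.

3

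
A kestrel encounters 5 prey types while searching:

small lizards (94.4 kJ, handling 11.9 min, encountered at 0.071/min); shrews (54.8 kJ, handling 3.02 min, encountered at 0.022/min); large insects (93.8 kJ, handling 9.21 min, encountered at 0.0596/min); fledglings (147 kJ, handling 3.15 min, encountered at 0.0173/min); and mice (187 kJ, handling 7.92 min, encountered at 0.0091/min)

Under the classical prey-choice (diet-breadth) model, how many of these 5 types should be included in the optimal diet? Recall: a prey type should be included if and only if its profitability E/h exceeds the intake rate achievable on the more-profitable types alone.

E/h in descending order: fledglings 46.7, mice 23.6, shrews 18.1, large insects 10.2, small lizards 7.93 kJ/min. The optimal diet is the largest prefix of this list for which every included type satisfies E_i/h_i > R on the types above it.
Rate on top 1: 2.412. mice: 23.6 > 2.412 → include.
Rate on top 2: 3.768. shrews: 18.1 > 3.768 → include.
Rate on top 3: 4.569. large insects: 10.2 > 4.569 → include.
Rate on top 4: 6.338. small lizards: 7.93 > 6.338 → include.
Optimal diet: fledglings, mice, shrews, large insects, small lizards — 5 of 5 types.

5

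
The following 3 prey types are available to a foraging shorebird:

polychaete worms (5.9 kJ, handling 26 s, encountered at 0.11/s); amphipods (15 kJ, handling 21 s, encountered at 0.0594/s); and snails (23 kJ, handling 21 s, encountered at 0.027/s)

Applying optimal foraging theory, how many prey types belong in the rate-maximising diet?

2

E/h in descending order: snails 1.1, amphipods 0.714, polychaete worms 0.227 kJ/s. The optimal diet is the largest prefix of this list for which every included type satisfies E_i/h_i > R on the types above it.
Rate on top 1: 0.3963. amphipods: 0.714 > 0.3963 → include.
Rate on top 2: 0.5372. polychaete worms: 0.227 < 0.5372 → exclude; stop.
Optimal diet: snails, amphipods — 2 of 3 types.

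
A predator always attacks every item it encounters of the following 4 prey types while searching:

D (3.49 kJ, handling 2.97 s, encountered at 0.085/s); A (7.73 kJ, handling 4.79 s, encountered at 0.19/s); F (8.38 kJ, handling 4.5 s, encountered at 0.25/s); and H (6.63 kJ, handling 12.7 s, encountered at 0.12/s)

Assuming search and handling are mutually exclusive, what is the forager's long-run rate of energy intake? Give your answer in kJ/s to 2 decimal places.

R = (0.085×3.49 + 0.19×7.73 + 0.25×8.38 + 0.12×6.63) / (1 + 0.085×2.97 + 0.19×4.79 + 0.25×4.5 + 0.12×12.7) = 4.656/4.812 = 0.9677 kJ/s.

0.97 kJ/s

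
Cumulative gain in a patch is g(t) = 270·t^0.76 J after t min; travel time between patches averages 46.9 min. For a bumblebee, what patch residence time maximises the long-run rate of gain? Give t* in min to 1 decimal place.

148.5 min

Optimal t* satisfies g'(t*) = g(t*)/(T + t*).
g'(t) = 0.76·270·t^-0.24. Setting 0.76·270·t^-0.24 = 270·t^0.76/(46.9+t) gives 0.76(46.9+t) = t, so 0.24·t = 0.76×46.9.
t* = 0.76×46.9/0.24 = 148.5 min.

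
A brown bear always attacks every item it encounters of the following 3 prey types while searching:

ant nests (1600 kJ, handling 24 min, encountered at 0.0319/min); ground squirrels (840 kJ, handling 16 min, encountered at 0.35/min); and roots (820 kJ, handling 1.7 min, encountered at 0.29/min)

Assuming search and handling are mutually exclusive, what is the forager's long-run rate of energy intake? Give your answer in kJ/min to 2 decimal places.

74.17 kJ/min

Energy encountered per unit search time: 0.0319×1600 + 0.35×840 + 0.29×820 = 582.8 kJ/min.
Handling time per unit search time: 0.0319×24 + 0.35×16 + 0.29×1.7 = 6.859.
Rate = 582.8/(1 + 6.859) = 74.17 kJ/min.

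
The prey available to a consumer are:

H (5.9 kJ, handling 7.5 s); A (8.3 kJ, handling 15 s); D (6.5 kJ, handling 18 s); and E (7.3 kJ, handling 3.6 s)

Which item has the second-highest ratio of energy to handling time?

H

In descending order of E/h:
E: 7.3/3.6 = 2.03 kJ/s
H: 5.9/7.5 = 0.787 kJ/s
A: 8.3/15 = 0.553 kJ/s
D: 6.5/18 = 0.361 kJ/s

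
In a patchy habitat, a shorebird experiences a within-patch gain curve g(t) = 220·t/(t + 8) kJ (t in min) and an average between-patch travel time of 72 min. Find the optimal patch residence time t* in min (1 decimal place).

By the marginal value theorem, leave when the instantaneous gain rate g'(t) equals the habitat-wide average g(t)/(T + t).
g'(t) = 220·8/(t + 8)². Setting 220·8/(t+8)² = 220t/[(t+8)(72+t)] gives 8(72+t) = t(t+8), so t² = 8×72 = 576.
t* = √576 = 24 min.

24.0 min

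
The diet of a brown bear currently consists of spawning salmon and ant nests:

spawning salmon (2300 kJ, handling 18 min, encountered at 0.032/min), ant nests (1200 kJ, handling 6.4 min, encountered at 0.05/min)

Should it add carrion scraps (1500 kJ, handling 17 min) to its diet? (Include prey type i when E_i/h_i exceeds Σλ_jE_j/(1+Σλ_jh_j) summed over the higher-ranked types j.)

Intake rate on the current diet: R = (0.032×2300 + 0.05×1200) / (1 + 0.032×18 + 0.05×6.4) = 133.6/1.896 = 70.46 kJ/min.
Profitability of carrion scraps: 1500/17 = 88.24 kJ/min.
Since 88.24 > R, including carrion scraps increases the long-run rate.

Yes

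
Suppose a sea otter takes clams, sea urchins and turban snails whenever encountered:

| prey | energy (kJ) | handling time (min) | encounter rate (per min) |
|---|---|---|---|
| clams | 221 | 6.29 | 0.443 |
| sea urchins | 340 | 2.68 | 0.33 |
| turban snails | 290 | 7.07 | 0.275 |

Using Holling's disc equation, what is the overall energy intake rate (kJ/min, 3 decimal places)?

Energy encountered per unit search time: 0.443×221 + 0.33×340 + 0.275×290 = 289.9 kJ/min.
Handling time per unit search time: 0.443×6.29 + 0.33×2.68 + 0.275×7.07 = 5.615.
Rate = 289.9/(1 + 5.615) = 43.82 kJ/min.

43.817 kJ/min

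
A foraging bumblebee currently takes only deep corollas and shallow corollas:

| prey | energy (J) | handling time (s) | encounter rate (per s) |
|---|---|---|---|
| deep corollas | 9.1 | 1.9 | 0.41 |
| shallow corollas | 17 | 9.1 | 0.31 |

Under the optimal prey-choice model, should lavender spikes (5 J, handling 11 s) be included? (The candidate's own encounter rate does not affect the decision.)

No

Intake rate on the current diet: R = (0.41×9.1 + 0.31×17) / (1 + 0.41×1.9 + 0.31×9.1) = 9.001/4.6 = 1.957 J/s.
lavender spikes: E/h = 5/11 = 0.4545 J/s.
Since 0.4545 < R, time spent handling lavender spikes is better spent searching.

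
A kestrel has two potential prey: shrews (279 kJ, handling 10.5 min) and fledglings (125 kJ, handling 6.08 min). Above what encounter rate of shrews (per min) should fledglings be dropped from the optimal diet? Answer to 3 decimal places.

At the threshold, the rate on shrews alone equals the profitability of fledglings: λ·279/(1 + λ·10.5) = 125/6.08 = 20.56.
Rearranging, λ(279 − 20.56×10.5) = 20.56, so λ = 20.56/63.13 = 0.3257 per min.

0.326 per min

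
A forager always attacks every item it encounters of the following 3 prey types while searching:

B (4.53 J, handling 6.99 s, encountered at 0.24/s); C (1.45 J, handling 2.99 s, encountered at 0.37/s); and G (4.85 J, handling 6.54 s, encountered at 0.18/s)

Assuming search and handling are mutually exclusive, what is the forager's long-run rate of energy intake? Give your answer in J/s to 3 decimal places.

Energy encountered per unit search time: 0.24×4.53 + 0.37×1.45 + 0.18×4.85 = 2.497 J/s.
Handling time per unit search time: 0.24×6.99 + 0.37×2.99 + 0.18×6.54 = 3.961.
Rate = 2.497/(1 + 3.961) = 0.5033 J/s.

0.503 J/s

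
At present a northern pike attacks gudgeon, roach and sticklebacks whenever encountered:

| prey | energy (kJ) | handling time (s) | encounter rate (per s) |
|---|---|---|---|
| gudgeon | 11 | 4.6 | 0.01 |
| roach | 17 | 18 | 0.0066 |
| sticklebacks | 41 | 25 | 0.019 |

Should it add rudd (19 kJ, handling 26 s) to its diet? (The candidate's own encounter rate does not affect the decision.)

Yes

On gudgeon, roach and sticklebacks alone, R = ΣλE/(1+Σλh) = 1.001/1.64 = 0.6106 kJ/s.
rudd: E/h = 19/26 = 0.7308 kJ/s.
0.7308 > 0.6106, so adding rudd raises the average — include it.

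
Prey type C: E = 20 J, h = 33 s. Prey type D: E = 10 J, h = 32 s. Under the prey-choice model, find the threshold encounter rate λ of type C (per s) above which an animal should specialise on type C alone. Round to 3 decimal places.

0.032 per s

The zero-one rule: include type D iff E₂/h₂ > λE₁/(1+λh₁). Equality gives the switch point.
λE₁h₂ = E₂ + λE₂h₁ ⇒ λ = E₂/(E₁h₂ − E₂h₁) = 10/(640 − 330) = 0.03226 per s.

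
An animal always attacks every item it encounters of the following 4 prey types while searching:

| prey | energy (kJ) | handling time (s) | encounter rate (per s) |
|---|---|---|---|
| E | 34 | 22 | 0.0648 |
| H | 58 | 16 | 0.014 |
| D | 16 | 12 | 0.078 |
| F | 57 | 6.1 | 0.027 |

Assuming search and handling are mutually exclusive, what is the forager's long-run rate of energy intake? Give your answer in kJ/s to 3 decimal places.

R = Σλ_iE_i / (1 + Σλ_ih_i)
Numerator: 0.0648×34 + 0.014×58 + 0.078×16 + 0.027×57 = 5.802
Denominator: 1 + 0.0648×22 + 0.014×16 + 0.078×12 + 0.027×6.1 = 3.75
R = 5.802/3.75 = 1.547 kJ/s

1.547 kJ/s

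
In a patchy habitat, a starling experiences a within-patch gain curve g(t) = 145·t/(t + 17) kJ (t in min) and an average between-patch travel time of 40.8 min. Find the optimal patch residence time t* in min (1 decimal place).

26.3 min

Maximise g(t)/(T+t): set derivative to zero → g'(t)(T+t) = g(t).
g'(t) = 145·17/(t + 17)². Setting 145·17/(t+17)² = 145t/[(t+17)(40.8+t)] gives 17(40.8+t) = t(t+17), so t² = 17×40.8 = 693.6.
t* = √693.6 = 26.34 min.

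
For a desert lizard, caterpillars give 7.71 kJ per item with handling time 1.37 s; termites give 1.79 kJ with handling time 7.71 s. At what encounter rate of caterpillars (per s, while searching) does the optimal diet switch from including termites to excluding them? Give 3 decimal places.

0.031 per s

Drop termites once their profitability E₂/h₂ falls below the rate achievable on caterpillars alone: E₂/h₂ = λE₁/(1 + λh₁).
Solve for λ: λE₁h₂ = E₂(1 + λh₁) → λ(E₁h₂ − E₂h₁) = E₂ → λ = E₂/(E₁h₂ − E₂h₁).
λ = 1.79/(7.71×7.71 − 1.79×1.37) = 1.79/56.99 = 0.03141 per s.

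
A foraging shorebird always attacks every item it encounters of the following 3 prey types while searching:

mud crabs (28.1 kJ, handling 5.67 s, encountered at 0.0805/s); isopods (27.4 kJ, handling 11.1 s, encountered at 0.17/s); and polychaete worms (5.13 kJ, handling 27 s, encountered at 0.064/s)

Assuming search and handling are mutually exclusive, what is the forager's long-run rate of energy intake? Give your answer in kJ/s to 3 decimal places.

1.429 kJ/s

R = (0.0805×28.1 + 0.17×27.4 + 0.064×5.13) / (1 + 0.0805×5.67 + 0.17×11.1 + 0.064×27) = 7.248/5.071 = 1.429 kJ/s.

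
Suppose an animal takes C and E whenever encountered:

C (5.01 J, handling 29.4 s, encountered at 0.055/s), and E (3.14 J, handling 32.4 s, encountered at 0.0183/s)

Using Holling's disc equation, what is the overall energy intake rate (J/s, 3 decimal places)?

Energy encountered per unit search time: 0.055×5.01 + 0.0183×3.14 = 0.333 J/s.
Handling time per unit search time: 0.055×29.4 + 0.0183×32.4 = 2.21.
Rate = 0.333/(1 + 2.21) = 0.1037 J/s.

0.104 J/s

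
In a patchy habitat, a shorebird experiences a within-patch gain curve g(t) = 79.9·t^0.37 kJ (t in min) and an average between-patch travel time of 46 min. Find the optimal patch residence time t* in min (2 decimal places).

Maximise g(t)/(T+t): set derivative to zero → g'(t)(T+t) = g(t).
g'(t) = 0.37·79.9·t^-0.63. Setting 0.37·79.9·t^-0.63 = 79.9·t^0.37/(46+t) gives 0.37(46+t) = t, so 0.63·t = 0.37×46.
t* = 0.37×46/0.63 = 27.02 min.

27.02 min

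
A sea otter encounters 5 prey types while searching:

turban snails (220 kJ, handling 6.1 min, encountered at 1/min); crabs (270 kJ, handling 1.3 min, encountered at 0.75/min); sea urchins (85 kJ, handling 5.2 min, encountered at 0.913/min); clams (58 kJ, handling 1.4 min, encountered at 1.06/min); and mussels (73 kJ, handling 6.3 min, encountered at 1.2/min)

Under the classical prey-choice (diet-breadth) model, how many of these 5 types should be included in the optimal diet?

1

E/h in descending order: crabs 208, clams 41.4, turban snails 36.1, sea urchins 16.3, mussels 11.6 kJ/min. The optimal diet is the largest prefix of this list for which every included type satisfies E_i/h_i > R on the types above it.
Rate on top 1: 102.5. clams: 41.4 < 102.5 → exclude; stop.
Optimal diet: crabs — 1 of 5 types.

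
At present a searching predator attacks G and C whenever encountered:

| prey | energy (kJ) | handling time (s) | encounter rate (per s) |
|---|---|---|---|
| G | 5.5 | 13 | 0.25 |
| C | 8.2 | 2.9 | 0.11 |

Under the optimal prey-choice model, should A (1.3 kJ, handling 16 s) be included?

On G and C alone, R = ΣλE/(1+Σλh) = 2.277/4.569 = 0.4984 kJ/s.
Profitability of A: 1.3/16 = 0.08125 kJ/s.
Since 0.08125 < R, time spent handling A is better spent searching.

No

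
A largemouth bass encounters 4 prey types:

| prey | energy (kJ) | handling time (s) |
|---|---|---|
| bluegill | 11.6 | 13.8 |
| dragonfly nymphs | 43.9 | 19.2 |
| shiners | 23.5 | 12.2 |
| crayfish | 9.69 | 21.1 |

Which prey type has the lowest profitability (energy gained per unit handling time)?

In descending order of E/h:
dragonfly nymphs: 43.9/19.2 = 2.29 kJ/s
shiners: 23.5/12.2 = 1.93 kJ/s
bluegill: 11.6/13.8 = 0.841 kJ/s
crayfish: 9.69/21.1 = 0.459 kJ/s

crayfish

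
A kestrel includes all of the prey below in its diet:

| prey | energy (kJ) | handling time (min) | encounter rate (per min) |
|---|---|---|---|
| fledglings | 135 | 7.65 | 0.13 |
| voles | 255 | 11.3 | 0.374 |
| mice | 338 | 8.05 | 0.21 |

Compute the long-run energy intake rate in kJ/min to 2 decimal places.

R = Σλ_iE_i / (1 + Σλ_ih_i)
Numerator: 0.13×135 + 0.374×255 + 0.21×338 = 183.9
Denominator: 1 + 0.13×7.65 + 0.374×11.3 + 0.21×8.05 = 7.911
R = 183.9/7.911 = 23.25 kJ/min

23.25 kJ/min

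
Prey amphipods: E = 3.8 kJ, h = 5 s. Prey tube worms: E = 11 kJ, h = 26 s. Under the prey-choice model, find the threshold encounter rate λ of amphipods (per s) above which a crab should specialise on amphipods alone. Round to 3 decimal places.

0.251 per s

The zero-one rule: include tube worms iff E₂/h₂ > λE₁/(1+λh₁). Equality gives the switch point.
λE₁h₂ = E₂ + λE₂h₁ ⇒ λ = E₂/(E₁h₂ − E₂h₁) = 11/(98.8 − 55) = 0.2511 per s.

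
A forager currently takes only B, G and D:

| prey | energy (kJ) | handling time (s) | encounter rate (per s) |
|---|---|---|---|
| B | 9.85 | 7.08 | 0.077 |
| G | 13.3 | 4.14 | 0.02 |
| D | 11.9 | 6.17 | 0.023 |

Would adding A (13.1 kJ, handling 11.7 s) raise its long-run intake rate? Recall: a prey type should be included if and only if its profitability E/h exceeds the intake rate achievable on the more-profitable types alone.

Intake rate on the current diet: R = (0.077×9.85 + 0.02×13.3 + 0.023×11.9) / (1 + 0.077×7.08 + 0.02×4.14 + 0.023×6.17) = 1.298/1.77 = 0.7335 kJ/s.
Profitability of A: 13.1/11.7 = 1.12 kJ/s.
1.12 > 0.7335, so adding A raises the average — include it.

Yes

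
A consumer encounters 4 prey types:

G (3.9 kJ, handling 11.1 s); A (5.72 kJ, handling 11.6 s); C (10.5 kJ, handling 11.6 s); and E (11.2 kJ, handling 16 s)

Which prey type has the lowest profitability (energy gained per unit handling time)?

In descending order of E/h:
C: 10.5/11.6 = 0.905 kJ/s
E: 11.2/16 = 0.7 kJ/s
A: 5.72/11.6 = 0.493 kJ/s
G: 3.9/11.1 = 0.351 kJ/s

G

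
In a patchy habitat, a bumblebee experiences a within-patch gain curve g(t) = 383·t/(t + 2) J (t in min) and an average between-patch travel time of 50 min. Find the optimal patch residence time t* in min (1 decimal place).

10.0 min

Maximise g(t)/(T+t): set derivative to zero → g'(t)(T+t) = g(t).
g'(t) = 383·2/(t + 2)². Setting 383·2/(t+2)² = 383t/[(t+2)(50+t)] gives 2(50+t) = t(t+2), so t² = 2×50 = 100.
t* = √100 = 10 min.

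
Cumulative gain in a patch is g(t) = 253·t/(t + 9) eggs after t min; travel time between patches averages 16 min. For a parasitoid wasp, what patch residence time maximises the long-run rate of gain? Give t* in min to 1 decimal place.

12.0 min

Optimal t* satisfies g'(t*) = g(t*)/(T + t*).
g'(t) = 253·9/(t + 9)². Setting 253·9/(t+9)² = 253t/[(t+9)(16+t)] gives 9(16+t) = t(t+9), so t² = 9×16 = 144.
t* = √144 = 12 min.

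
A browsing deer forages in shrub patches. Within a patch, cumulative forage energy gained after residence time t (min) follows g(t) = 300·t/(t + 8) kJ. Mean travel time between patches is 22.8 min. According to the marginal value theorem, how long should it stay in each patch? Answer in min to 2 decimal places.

Optimal t* satisfies g'(t*) = g(t*)/(T + t*).
g'(t) = 300·8/(t + 8)². Setting 300·8/(t+8)² = 300t/[(t+8)(22.8+t)] gives 8(22.8+t) = t(t+8), so t² = 8×22.8 = 182.4.
t* = √182.4 = 13.51 min.

13.51 min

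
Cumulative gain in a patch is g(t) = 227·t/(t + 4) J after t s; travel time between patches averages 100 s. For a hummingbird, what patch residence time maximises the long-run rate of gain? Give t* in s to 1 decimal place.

20.0 s

Optimal t* satisfies g'(t*) = g(t*)/(T + t*).
g'(t) = 227·4/(t + 4)². Setting 227·4/(t+4)² = 227t/[(t+4)(100+t)] gives 4(100+t) = t(t+4), so t² = 4×100 = 400.
t* = √400 = 20 s.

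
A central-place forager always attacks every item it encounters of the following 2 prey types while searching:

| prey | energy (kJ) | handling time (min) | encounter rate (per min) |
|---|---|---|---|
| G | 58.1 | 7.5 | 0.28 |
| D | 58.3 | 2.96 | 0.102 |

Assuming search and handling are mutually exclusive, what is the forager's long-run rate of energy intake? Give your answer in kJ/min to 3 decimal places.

6.530 kJ/min

Energy encountered per unit search time: 0.28×58.1 + 0.102×58.3 = 22.21 kJ/min.
Handling time per unit search time: 0.28×7.5 + 0.102×2.96 = 2.402.
Rate = 22.21/(1 + 2.402) = 6.53 kJ/min.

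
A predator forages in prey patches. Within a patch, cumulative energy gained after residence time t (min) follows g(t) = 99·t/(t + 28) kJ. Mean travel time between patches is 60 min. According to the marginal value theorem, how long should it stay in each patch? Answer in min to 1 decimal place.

Maximise g(t)/(T+t): set derivative to zero → g'(t)(T+t) = g(t).
g'(t) = 99·28/(t + 28)². Setting 99·28/(t+28)² = 99t/[(t+28)(60+t)] gives 28(60+t) = t(t+28), so t² = 28×60 = 1680.
t* = √1680 = 40.99 min.

41.0 min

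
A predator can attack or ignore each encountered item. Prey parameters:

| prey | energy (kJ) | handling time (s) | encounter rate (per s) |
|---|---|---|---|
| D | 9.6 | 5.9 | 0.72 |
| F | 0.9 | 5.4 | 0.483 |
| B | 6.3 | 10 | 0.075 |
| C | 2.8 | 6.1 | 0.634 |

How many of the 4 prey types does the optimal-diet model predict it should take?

1

Rank by E/h (kJ/s): D 1.63, B 0.63, C 0.459, F 0.167. Include each in turn until the next type's E/h falls below the running intake rate.
Rate on top 1: 1.317. B: 0.63 < 1.317 → exclude; stop.
Optimal diet: D — 1 of 4 types.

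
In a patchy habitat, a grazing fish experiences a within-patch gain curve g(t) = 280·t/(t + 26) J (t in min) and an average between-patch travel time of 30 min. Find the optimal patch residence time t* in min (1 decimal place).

27.9 min

Maximise g(t)/(T+t): set derivative to zero → g'(t)(T+t) = g(t).
g'(t) = 280·26/(t + 26)². Setting 280·26/(t+26)² = 280t/[(t+26)(30+t)] gives 26(30+t) = t(t+26), so t² = 26×30 = 780.
t* = √780 = 27.93 min.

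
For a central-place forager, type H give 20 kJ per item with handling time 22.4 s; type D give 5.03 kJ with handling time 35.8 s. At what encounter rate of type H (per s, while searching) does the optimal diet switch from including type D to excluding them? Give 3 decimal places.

0.008 per s

At the threshold, the rate on type H alone equals the profitability of type D: λ·20/(1 + λ·22.4) = 5.03/35.8 = 0.1405.
Rearranging, λ(20 − 0.1405×22.4) = 0.1405, so λ = 0.1405/16.85 = 0.008337 per s.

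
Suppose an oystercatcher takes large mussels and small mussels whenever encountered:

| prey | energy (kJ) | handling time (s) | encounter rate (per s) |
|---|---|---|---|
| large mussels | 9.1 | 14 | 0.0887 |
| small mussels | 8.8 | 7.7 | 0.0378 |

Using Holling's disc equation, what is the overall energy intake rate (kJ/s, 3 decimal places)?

Energy encountered per unit search time: 0.0887×9.1 + 0.0378×8.8 = 1.14 kJ/s.
Handling time per unit search time: 0.0887×14 + 0.0378×7.7 = 1.533.
Rate = 1.14/(1 + 1.533) = 0.45 kJ/s.

0.450 kJ/s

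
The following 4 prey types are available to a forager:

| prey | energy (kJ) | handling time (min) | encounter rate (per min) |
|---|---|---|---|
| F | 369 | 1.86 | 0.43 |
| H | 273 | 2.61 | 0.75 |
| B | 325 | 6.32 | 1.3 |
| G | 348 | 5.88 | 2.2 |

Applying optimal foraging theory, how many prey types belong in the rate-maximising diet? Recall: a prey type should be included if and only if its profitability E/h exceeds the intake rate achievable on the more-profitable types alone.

E/h in descending order: F 198, H 105, G 59.2, B 51.4 kJ/min. The optimal diet is the largest prefix of this list for which every included type satisfies E_i/h_i > R on the types above it.
Rate on top 1: 88.16. H: 105 > 88.16 → include.
Rate on top 2: 96.72. G: 59.2 < 96.72 → exclude; stop.
Optimal diet: F, H — 2 of 4 types.

2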